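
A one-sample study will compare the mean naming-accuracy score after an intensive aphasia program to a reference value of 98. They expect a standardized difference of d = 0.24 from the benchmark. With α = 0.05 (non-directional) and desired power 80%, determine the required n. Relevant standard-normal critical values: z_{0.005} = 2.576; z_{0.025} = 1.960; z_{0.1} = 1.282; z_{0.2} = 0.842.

n = 137

For a one-sample test: n = ((z_{α/2} + z_β) / d)².
z_{α/2} + z_β = 1.960 + 0.842 = 2.802.
n = (2.802 / 0.24)² = 11.675² = 136.31.
Round up.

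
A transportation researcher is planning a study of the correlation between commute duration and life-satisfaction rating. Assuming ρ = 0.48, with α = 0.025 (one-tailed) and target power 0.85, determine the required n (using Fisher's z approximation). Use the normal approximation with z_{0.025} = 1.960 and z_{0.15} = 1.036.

n = 36

Fisher's z: C = ½·ln((1+r)/(1−r)) = ½·ln(2.8462) = 0.5230.
n = ((z_{α} + z_β)/C)² + 3.
(1.960 + 1.036) / 0.5230 = 2.996 / 0.5230 = 5.728.
n = 5.728² + 3 = 32.82 + 3 = 35.8.
Round up.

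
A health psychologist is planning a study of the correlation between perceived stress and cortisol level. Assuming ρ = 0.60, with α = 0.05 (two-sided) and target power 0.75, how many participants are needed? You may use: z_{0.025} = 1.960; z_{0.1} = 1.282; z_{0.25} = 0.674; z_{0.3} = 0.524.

n = 18

Fisher's z: C = ½·ln((1+r)/(1−r)) = ½·ln(4.0000) = 0.6931.
n = ((z_{α/2} + z_β)/C)² + 3.
(1.960 + 0.674) / 0.6931 = 2.634 / 0.6931 = 3.800.
n = 3.800² + 3 = 14.44 + 3 = 17.4.
Round up.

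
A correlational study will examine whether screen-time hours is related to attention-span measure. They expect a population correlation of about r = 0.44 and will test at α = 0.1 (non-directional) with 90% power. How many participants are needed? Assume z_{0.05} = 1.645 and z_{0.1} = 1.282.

Fisher's z: C = ½·ln((1+r)/(1−r)) = ½·ln(2.5714) = 0.4722.
n = ((z_{α/2} + z_β)/C)² + 3.
(1.645 + 1.282) / 0.4722 = 2.927 / 0.4722 = 6.199.
n = 6.199² + 3 = 38.42 + 3 = 41.4.
Round up.

n = 42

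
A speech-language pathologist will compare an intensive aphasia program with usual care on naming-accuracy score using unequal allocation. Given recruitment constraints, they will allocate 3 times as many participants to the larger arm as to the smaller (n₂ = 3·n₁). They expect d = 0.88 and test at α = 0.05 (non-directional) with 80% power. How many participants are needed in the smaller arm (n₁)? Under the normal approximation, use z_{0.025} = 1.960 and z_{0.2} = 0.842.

With allocation ratio k = n₂/n₁ = 3, Var(x̄₁−x̄₂) = σ²(1/n₁ + 1/(k·n₁)) = σ²·(k+1)/(k·n₁).
So n₁ = (1 + 1/k)·((z_{α/2} + z_β)/d)² = 1.333 × (2.802/0.88)².
n₁ = 1.333 × 10.14 = 13.5.
Round up: n₁ = 14, giving n₂ = 3 × 14 = 42.

n₁ = 14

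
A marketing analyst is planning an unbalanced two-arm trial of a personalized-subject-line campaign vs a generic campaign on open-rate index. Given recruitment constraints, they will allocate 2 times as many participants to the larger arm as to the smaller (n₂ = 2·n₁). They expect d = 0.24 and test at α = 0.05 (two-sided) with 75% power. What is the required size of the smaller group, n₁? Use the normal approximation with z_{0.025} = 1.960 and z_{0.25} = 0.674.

With allocation ratio k = n₂/n₁ = 2, Var(x̄₁−x̄₂) = σ²(1/n₁ + 1/(k·n₁)) = σ²·(k+1)/(k·n₁).
So n₁ = (1 + 1/k)·((z_{α/2} + z_β)/d)² = 1.500 × (2.634/0.24)².
n₁ = 1.500 × 120.45 = 180.7.
Round up: n₁ = 181, giving n₂ = 2 × 181 = 362.

n₁ = 181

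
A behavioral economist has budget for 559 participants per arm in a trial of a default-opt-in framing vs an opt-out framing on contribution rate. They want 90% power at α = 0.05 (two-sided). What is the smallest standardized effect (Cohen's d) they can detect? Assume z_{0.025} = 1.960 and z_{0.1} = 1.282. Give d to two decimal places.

d_min ≈ 0.19

For two independent groups of n = 559 each: d_min = (z_{α/2} + z_β)·√(2/n).
z-sum = 1.960 + 1.282 = 3.242.
d_min = 3.242 × √(2/559) = 3.242 × 0.0598 = 0.194.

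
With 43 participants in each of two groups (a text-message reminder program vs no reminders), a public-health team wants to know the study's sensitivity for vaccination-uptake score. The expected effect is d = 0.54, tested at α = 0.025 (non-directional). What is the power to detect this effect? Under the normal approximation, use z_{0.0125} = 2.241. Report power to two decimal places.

For two equal groups, power = Φ(d·√(n/2) − z_{α/2}).
d·√(n/2) = 0.54 × √(43/2) = 0.54 × 4.637 = 2.504.
z_β = 2.504 − 2.241 = 0.263.
Power = Φ(0.263) = 0.604.

power ≈ 0.60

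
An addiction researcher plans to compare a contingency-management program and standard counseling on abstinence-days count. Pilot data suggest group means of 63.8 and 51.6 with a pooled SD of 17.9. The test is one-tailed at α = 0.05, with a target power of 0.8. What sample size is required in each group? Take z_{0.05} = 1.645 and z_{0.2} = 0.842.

Cohen's d = |M₁ − M₂| / SD_pooled = |63.8 − 51.6| / 17.9 = 12.2 / 17.9 = 0.682.
For two independent groups with equal n: n = 2·((z_{α} + z_β) / d)².
z_{α} + z_β = 1.645 + 0.842 = 2.487.
n = 2 × (2.487 / 0.682)² = 2 × 3.647² = 2 × 13.30 = 26.6.
Round up to the next whole participant.

n = 27 per group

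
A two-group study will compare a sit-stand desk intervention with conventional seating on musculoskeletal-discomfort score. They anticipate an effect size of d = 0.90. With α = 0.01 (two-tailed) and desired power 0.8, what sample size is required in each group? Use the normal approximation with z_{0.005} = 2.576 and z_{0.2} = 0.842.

n = 29 per group

For two independent groups with equal n: n = 2·((z_{α/2} + z_β) / d)².
z_{α/2} + z_β = 2.576 + 0.842 = 3.418.
n = 2 × (3.418 / 0.90)² = 2 × 3.798² = 2 × 14.42 = 28.8.
Round up to the next whole participant.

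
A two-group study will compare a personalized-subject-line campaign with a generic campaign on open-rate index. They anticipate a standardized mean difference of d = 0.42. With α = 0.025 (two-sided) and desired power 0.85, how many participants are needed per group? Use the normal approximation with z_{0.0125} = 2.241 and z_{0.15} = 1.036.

For two independent groups with equal n: n = 2·((z_{α/2} + z_β) / d)².
z_{α/2} + z_β = 2.241 + 1.036 = 3.277.
n = 2 × (3.277 / 0.42)² = 2 × 7.802² = 2 × 60.88 = 121.8.
Round up to the next whole participant.

n = 122 per group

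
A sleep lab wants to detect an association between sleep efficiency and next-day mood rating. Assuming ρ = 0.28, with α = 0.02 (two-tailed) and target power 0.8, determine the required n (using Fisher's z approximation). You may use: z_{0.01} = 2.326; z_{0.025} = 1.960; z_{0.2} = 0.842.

n = 125

Fisher's z: C = ½·ln((1+r)/(1−r)) = ½·ln(1.7778) = 0.2877.
n = ((z_{α/2} + z_β)/C)² + 3.
(2.326 + 0.842) / 0.2877 = 3.168 / 0.2877 = 11.011.
n = 11.011² + 3 = 121.25 + 3 = 124.3.
Round up.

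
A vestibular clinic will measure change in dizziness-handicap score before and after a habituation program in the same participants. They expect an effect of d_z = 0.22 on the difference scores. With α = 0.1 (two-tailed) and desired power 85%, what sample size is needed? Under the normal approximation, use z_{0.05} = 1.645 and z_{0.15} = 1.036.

n = 149 pairs

For a paired (one-sample on differences) test: n = ((z_{α/2} + z_β) / d)².
z_{α/2} + z_β = 1.645 + 1.036 = 2.681.
n = (2.681 / 0.22)² = 12.186² = 148.51.
Round up.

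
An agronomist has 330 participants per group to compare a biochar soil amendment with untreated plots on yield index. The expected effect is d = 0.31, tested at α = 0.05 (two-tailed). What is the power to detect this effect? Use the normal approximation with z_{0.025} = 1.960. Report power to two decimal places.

For two equal groups, power = Φ(d·√(n/2) − z_{α/2}).
d·√(n/2) = 0.31 × √(330/2) = 0.31 × 12.845 = 3.982.
z_β = 3.982 − 1.960 = 2.022.
Power = Φ(2.022) = 0.978.

power ≈ 0.98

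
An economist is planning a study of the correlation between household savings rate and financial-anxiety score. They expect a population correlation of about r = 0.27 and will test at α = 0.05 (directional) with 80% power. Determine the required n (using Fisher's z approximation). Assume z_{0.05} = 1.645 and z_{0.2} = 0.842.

Fisher's z: C = ½·ln((1+r)/(1−r)) = ½·ln(1.7397) = 0.2769.
n = ((z_{α} + z_β)/C)² + 3.
(1.645 + 0.842) / 0.2769 = 2.487 / 0.2769 = 8.982.
n = 8.982² + 3 = 80.67 + 3 = 83.7.
Round up.

n = 84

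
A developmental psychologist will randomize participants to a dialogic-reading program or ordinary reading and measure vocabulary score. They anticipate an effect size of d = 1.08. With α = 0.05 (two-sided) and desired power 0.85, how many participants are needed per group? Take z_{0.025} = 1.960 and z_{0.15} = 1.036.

n = 16 per group

For two independent groups with equal n: n = 2·((z_{α/2} + z_β) / d)².
z_{α/2} + z_β = 1.960 + 1.036 = 2.996.
n = 2 × (2.996 / 1.08)² = 2 × 2.774² = 2 × 7.70 = 15.4.
Round up to the next whole participant.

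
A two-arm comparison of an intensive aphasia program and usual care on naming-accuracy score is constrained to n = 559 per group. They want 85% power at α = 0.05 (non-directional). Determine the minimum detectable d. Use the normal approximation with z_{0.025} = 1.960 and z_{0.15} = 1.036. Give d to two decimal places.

For two independent groups of n = 559 each: d_min = (z_{α/2} + z_β)·√(2/n).
z-sum = 1.960 + 1.036 = 2.996.
d_min = 2.996 × √(2/559) = 2.996 × 0.0598 = 0.179.

d_min ≈ 0.18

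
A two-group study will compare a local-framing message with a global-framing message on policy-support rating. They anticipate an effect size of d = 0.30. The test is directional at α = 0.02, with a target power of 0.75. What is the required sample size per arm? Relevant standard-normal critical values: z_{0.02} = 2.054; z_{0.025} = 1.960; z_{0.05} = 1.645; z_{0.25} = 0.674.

n = 166 per group

For two independent groups with equal n: n = 2·((z_{α} + z_β) / d)².
z_{α} + z_β = 2.054 + 0.674 = 2.728.
n = 2 × (2.728 / 0.30)² = 2 × 9.093² = 2 × 82.69 = 165.4.
Round up to the next whole participant.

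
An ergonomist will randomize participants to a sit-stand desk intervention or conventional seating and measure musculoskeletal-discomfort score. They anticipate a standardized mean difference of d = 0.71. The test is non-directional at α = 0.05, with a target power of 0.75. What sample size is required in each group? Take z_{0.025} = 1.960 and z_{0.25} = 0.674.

For two independent groups with equal n: n = 2·((z_{α/2} + z_β) / d)².
z_{α/2} + z_β = 1.960 + 0.674 = 2.634.
n = 2 × (2.634 / 0.71)² = 2 × 3.710² = 2 × 13.76 = 27.5.
Round up to the next whole participant.

n = 28 per group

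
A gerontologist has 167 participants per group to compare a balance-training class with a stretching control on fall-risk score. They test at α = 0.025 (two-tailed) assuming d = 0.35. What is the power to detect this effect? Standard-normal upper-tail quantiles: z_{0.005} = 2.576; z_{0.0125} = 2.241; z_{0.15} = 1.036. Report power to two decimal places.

power ≈ 0.83

For two equal groups, power = Φ(d·√(n/2) − z_{α/2}).
d·√(n/2) = 0.35 × √(167/2) = 0.35 × 9.138 = 3.198.
z_β = 3.198 − 2.241 = 0.957.
Power = Φ(0.957) = 0.831.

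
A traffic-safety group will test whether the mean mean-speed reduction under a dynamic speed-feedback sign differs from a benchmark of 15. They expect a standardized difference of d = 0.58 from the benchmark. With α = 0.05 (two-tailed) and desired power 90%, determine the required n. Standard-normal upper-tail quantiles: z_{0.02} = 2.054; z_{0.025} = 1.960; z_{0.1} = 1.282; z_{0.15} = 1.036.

n = 32

For a one-sample test: n = ((z_{α/2} + z_β) / d)².
z_{α/2} + z_β = 1.960 + 1.282 = 3.242.
n = (3.242 / 0.58)² = 5.590² = 31.24.
Round up.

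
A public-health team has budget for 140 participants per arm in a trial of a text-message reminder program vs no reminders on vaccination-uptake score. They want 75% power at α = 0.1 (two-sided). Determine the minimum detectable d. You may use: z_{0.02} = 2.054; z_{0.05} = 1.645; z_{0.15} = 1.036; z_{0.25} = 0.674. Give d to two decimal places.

For two independent groups of n = 140 each: d_min = (z_{α/2} + z_β)·√(2/n).
z-sum = 1.645 + 0.674 = 2.319.
d_min = 2.319 × √(2/140) = 2.319 × 0.1195 = 0.277.

d_min ≈ 0.28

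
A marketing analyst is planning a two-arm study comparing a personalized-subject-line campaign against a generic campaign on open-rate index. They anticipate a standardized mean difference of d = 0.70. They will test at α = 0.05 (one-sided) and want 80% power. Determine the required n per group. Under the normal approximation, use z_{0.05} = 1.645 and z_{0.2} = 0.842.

n = 26 per group

For two independent groups with equal n: n = 2·((z_{α} + z_β) / d)².
z_{α} + z_β = 1.645 + 0.842 = 2.487.
n = 2 × (2.487 / 0.70)² = 2 × 3.553² = 2 × 12.62 = 25.2.
Round up to the next whole participant.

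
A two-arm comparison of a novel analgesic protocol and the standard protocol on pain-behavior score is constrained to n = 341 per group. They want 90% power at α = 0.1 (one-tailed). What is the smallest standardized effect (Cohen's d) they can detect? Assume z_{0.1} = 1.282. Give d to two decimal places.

d_min ≈ 0.20

For two independent groups of n = 341 each: d_min = (z_{α} + z_β)·√(2/n).
z-sum = 1.282 + 1.282 = 2.564.
d_min = 2.564 × √(2/341) = 2.564 × 0.0766 = 0.196.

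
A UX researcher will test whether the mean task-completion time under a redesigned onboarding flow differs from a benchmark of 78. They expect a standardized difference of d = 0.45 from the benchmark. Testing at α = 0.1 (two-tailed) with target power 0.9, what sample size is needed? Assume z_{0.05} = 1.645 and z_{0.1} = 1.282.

For a one-sample test: n = ((z_{α/2} + z_β) / d)².
z_{α/2} + z_β = 1.645 + 1.282 = 2.927.
n = (2.927 / 0.45)² = 6.504² = 42.31.
Round up.

n = 43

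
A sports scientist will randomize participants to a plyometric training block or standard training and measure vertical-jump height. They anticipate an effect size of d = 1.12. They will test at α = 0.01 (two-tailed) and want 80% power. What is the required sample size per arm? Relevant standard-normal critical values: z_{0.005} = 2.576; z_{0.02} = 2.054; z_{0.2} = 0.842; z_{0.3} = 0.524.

n = 19 per group

For two independent groups with equal n: n = 2·((z_{α/2} + z_β) / d)².
z_{α/2} + z_β = 2.576 + 0.842 = 3.418.
n = 2 × (3.418 / 1.12)² = 2 × 3.052² = 2 × 9.31 = 18.6.
Round up to the next whole participant.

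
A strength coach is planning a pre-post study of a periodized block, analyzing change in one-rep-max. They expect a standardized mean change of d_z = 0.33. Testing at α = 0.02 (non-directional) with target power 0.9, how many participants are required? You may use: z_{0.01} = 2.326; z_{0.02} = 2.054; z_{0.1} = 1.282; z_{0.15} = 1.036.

For a paired (one-sample on differences) test: n = ((z_{α/2} + z_β) / d)².
z_{α/2} + z_β = 2.326 + 1.282 = 3.608.
n = (3.608 / 0.33)² = 10.933² = 119.54.
Round up.

n = 120 pairs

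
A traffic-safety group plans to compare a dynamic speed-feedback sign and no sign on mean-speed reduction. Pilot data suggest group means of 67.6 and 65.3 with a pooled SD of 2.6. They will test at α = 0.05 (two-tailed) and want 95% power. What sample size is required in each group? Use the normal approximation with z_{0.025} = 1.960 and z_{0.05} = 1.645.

n = 34 per group

Cohen's d = |M₁ − M₂| / SD_pooled = |67.6 − 65.3| / 2.6 = 2.3 / 2.6 = 0.885.
For two independent groups with equal n: n = 2·((z_{α/2} + z_β) / d)².
z_{α/2} + z_β = 1.960 + 1.645 = 3.605.
n = 2 × (3.605 / 0.885)² = 2 × 4.073² = 2 × 16.59 = 33.2.
Round up to the next whole participant.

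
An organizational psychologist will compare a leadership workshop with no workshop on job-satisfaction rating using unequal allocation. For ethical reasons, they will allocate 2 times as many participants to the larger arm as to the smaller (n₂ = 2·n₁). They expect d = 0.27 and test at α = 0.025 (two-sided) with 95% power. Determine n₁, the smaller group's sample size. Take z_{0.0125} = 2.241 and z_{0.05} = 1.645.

n₁ = 311

With allocation ratio k = n₂/n₁ = 2, Var(x̄₁−x̄₂) = σ²(1/n₁ + 1/(k·n₁)) = σ²·(k+1)/(k·n₁).
So n₁ = (1 + 1/k)·((z_{α/2} + z_β)/d)² = 1.500 × (3.886/0.27)².
n₁ = 1.500 × 207.15 = 310.7.
Round up: n₁ = 311, giving n₂ = 2 × 311 = 622.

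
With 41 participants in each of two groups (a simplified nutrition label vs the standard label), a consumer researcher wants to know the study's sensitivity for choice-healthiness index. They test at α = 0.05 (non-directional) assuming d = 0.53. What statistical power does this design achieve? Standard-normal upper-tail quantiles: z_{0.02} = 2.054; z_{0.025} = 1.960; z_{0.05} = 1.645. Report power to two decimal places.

For two equal groups, power = Φ(d·√(n/2) − z_{α/2}).
d·√(n/2) = 0.53 × √(41/2) = 0.53 × 4.528 = 2.400.
z_β = 2.400 − 1.960 = 0.440.
Power = Φ(0.440) = 0.670.

power ≈ 0.67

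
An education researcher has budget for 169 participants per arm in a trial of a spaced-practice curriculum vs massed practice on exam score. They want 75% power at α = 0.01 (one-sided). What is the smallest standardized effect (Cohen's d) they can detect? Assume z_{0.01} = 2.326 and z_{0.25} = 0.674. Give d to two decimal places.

For two independent groups of n = 169 each: d_min = (z_{α} + z_β)·√(2/n).
z-sum = 2.326 + 0.674 = 3.000.
d_min = 3.000 × √(2/169) = 3.000 × 0.1088 = 0.326.

d_min ≈ 0.33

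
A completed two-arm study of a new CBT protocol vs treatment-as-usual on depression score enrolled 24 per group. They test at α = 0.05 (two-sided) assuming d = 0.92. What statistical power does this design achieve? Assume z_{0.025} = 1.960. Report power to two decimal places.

For two equal groups, power = Φ(d·√(n/2) − z_{α/2}).
d·√(n/2) = 0.92 × √(24/2) = 0.92 × 3.464 = 3.187.
z_β = 3.187 − 1.960 = 1.227.
Power = Φ(1.227) = 0.890.

power ≈ 0.89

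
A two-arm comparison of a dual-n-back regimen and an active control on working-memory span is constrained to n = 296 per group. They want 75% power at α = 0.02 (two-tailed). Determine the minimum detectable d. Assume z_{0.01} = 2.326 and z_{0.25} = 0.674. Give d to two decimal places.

For two independent groups of n = 296 each: d_min = (z_{α/2} + z_β)·√(2/n).
z-sum = 2.326 + 0.674 = 3.000.
d_min = 3.000 × √(2/296) = 3.000 × 0.0822 = 0.247.

d_min ≈ 0.25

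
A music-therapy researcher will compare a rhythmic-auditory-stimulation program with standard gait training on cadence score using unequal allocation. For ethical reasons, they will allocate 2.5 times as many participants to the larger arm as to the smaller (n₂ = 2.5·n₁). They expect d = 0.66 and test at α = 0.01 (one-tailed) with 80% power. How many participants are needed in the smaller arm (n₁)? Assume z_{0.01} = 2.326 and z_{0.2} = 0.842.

n₁ = 33

With allocation ratio k = n₂/n₁ = 2.5, Var(x̄₁−x̄₂) = σ²(1/n₁ + 1/(k·n₁)) = σ²·(k+1)/(k·n₁).
So n₁ = (1 + 1/k)·((z_{α} + z_β)/d)² = 1.400 × (3.168/0.66)².
n₁ = 1.400 × 23.04 = 32.3.
Round up: n₁ = 33, giving n₂ = ⌈2.5 × 33⌉ = ⌈82.5⌉ = 83.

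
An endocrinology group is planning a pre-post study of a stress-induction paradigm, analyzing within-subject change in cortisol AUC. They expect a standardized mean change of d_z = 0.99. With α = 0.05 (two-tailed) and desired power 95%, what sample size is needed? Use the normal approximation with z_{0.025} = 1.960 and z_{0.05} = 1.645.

n = 14 pairs

For a paired (one-sample on differences) test: n = ((z_{α/2} + z_β) / d)².
z_{α/2} + z_β = 1.960 + 1.645 = 3.605.
n = (3.605 / 0.99)² = 3.641² = 13.26.
Round up.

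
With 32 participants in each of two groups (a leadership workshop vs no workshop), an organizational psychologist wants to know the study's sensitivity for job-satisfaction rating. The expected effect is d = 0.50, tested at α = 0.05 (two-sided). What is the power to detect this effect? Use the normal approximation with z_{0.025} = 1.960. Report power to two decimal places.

power ≈ 0.52

For two equal groups, power = Φ(d·√(n/2) − z_{α/2}).
d·√(n/2) = 0.50 × √(32/2) = 0.50 × 4.000 = 2.000.
z_β = 2.000 − 1.960 = 0.040.
Power = Φ(0.040) = 0.516.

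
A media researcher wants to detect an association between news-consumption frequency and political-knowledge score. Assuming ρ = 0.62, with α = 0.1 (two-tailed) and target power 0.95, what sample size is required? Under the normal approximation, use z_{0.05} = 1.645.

n = 24

Fisher's z: C = ½·ln((1+r)/(1−r)) = ½·ln(4.2632) = 0.7250.
n = ((z_{α/2} + z_β)/C)² + 3.
(1.645 + 1.645) / 0.7250 = 3.290 / 0.7250 = 4.538.
n = 4.538² + 3 = 20.59 + 3 = 23.6.
Round up.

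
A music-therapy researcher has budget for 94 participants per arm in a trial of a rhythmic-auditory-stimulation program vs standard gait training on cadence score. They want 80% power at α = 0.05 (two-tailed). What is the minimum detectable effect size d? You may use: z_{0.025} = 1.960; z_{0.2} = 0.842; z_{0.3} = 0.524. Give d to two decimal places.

For two independent groups of n = 94 each: d_min = (z_{α/2} + z_β)·√(2/n).
z-sum = 1.960 + 0.842 = 2.802.
d_min = 2.802 × √(2/94) = 2.802 × 0.1459 = 0.409.

d_min ≈ 0.41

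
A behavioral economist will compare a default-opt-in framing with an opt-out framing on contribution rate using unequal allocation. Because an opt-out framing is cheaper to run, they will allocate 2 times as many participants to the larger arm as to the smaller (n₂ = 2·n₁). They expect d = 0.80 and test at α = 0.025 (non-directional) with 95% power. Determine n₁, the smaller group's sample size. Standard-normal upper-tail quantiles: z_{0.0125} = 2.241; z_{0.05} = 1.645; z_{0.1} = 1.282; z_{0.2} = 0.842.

n₁ = 36

With allocation ratio k = n₂/n₁ = 2, Var(x̄₁−x̄₂) = σ²(1/n₁ + 1/(k·n₁)) = σ²·(k+1)/(k·n₁).
So n₁ = (1 + 1/k)·((z_{α/2} + z_β)/d)² = 1.500 × (3.886/0.80)².
n₁ = 1.500 × 23.60 = 35.4.
Round up: n₁ = 36, giving n₂ = 2 × 36 = 72.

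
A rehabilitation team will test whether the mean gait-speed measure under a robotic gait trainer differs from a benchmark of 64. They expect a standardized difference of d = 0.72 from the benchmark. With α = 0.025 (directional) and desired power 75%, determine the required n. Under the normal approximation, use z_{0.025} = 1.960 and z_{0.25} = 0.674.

For a one-sample test: n = ((z_{α} + z_β) / d)².
z_{α} + z_β = 1.960 + 0.674 = 2.634.
n = (2.634 / 0.72)² = 3.658² = 13.38.
Round up.

n = 14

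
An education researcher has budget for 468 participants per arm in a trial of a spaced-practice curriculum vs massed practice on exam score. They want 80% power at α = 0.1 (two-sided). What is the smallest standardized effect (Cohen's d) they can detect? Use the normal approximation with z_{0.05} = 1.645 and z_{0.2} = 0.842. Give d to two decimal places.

d_min ≈ 0.16

For two independent groups of n = 468 each: d_min = (z_{α/2} + z_β)·√(2/n).
z-sum = 1.645 + 0.842 = 2.487.
d_min = 2.487 × √(2/468) = 2.487 × 0.0654 = 0.163.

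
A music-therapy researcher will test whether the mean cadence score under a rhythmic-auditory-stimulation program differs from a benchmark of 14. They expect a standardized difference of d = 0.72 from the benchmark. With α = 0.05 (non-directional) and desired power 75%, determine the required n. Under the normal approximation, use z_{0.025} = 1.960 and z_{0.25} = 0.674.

n = 14

For a one-sample test: n = ((z_{α/2} + z_β) / d)².
z_{α/2} + z_β = 1.960 + 0.674 = 2.634.
n = (2.634 / 0.72)² = 3.658² = 13.38.
Round up.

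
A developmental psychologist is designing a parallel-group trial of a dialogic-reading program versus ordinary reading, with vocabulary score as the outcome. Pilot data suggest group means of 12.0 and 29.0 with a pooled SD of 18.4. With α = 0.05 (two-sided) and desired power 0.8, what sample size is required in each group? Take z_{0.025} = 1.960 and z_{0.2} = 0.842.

n = 19 per group

Cohen's d = |M₁ − M₂| / SD_pooled = |12.0 − 29.0| / 18.4 = 17.0 / 18.4 = 0.924.
For two independent groups with equal n: n = 2·((z_{α/2} + z_β) / d)².
z_{α/2} + z_β = 1.960 + 0.842 = 2.802.
n = 2 × (2.802 / 0.924)² = 2 × 3.032² = 2 × 9.20 = 18.4.
Round up to the next whole participant.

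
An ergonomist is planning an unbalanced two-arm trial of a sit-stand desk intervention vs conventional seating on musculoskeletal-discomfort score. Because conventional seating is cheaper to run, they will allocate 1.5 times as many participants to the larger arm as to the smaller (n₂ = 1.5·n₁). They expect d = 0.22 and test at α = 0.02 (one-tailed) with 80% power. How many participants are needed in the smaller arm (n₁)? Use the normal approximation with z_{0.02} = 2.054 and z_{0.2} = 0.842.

With allocation ratio k = n₂/n₁ = 1.5, Var(x̄₁−x̄₂) = σ²(1/n₁ + 1/(k·n₁)) = σ²·(k+1)/(k·n₁).
So n₁ = (1 + 1/k)·((z_{α} + z_β)/d)² = 1.667 × (2.896/0.22)².
n₁ = 1.667 × 173.28 = 288.8.
Round up: n₁ = 289, giving n₂ = ⌈1.5 × 289⌉ = ⌈433.5⌉ = 434.

n₁ = 289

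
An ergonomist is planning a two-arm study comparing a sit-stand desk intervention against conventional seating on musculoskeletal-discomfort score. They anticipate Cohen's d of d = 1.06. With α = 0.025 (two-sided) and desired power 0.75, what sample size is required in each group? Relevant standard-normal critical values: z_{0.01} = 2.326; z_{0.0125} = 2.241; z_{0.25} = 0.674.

For two independent groups with equal n: n = 2·((z_{α/2} + z_β) / d)².
z_{α/2} + z_β = 2.241 + 0.674 = 2.915.
n = 2 × (2.915 / 1.06)² = 2 × 2.750² = 2 × 7.56 = 15.1.
Round up to the next whole participant.

n = 16 per group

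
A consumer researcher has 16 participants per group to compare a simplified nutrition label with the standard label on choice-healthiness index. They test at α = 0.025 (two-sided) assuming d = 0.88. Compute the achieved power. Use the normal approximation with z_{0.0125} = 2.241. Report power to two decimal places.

power ≈ 0.60

For two equal groups, power = Φ(d·√(n/2) − z_{α/2}).
d·√(n/2) = 0.88 × √(16/2) = 0.88 × 2.828 = 2.489.
z_β = 2.489 − 2.241 = 0.248.
Power = Φ(0.248) = 0.598.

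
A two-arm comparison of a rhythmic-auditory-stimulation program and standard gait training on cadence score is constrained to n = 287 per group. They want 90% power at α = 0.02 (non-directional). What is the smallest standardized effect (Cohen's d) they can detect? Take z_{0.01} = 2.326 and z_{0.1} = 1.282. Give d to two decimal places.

For two independent groups of n = 287 each: d_min = (z_{α/2} + z_β)·√(2/n).
z-sum = 2.326 + 1.282 = 3.608.
d_min = 3.608 × √(2/287) = 3.608 × 0.0835 = 0.301.

d_min ≈ 0.30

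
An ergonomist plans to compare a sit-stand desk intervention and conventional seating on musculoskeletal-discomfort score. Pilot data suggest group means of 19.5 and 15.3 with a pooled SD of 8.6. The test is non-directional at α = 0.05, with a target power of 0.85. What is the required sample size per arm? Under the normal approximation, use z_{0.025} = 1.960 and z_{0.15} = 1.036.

Cohen's d = |M₁ − M₂| / SD_pooled = |19.5 − 15.3| / 8.6 = 4.2 / 8.6 = 0.488.
For two independent groups with equal n: n = 2·((z_{α/2} + z_β) / d)².
z_{α/2} + z_β = 1.960 + 1.036 = 2.996.
n = 2 × (2.996 / 0.488)² = 2 × 6.139² = 2 × 37.69 = 75.4.
Round up to the next whole participant.

n = 76 per group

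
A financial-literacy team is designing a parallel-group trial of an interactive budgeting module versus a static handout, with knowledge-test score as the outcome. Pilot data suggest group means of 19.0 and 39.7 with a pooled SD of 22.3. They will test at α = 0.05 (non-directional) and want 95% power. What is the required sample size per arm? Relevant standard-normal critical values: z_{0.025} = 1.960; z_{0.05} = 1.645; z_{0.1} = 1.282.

n = 31 per group

Cohen's d = |M₁ − M₂| / SD_pooled = |19.0 − 39.7| / 22.3 = 20.7 / 22.3 = 0.928.
For two independent groups with equal n: n = 2·((z_{α/2} + z_β) / d)².
z_{α/2} + z_β = 1.960 + 1.645 = 3.605.
n = 2 × (3.605 / 0.928)² = 2 × 3.885² = 2 × 15.09 = 30.2.
Round up to the next whole participant.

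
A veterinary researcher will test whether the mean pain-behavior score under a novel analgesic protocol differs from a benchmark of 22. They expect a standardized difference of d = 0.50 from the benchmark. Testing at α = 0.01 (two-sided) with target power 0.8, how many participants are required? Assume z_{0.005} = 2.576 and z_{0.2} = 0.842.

n = 47

For a one-sample test: n = ((z_{α/2} + z_β) / d)².
z_{α/2} + z_β = 2.576 + 0.842 = 3.418.
n = (3.418 / 0.50)² = 6.836² = 46.73.
Round up.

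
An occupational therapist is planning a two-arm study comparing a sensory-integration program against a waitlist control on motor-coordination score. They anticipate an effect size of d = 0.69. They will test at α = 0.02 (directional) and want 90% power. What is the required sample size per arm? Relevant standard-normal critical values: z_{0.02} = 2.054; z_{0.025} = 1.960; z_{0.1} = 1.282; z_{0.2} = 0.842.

n = 47 per group

For two independent groups with equal n: n = 2·((z_{α} + z_β) / d)².
z_{α} + z_β = 2.054 + 1.282 = 3.336.
n = 2 × (3.336 / 0.69)² = 2 × 4.835² = 2 × 23.38 = 46.8.
Round up to the next whole participant.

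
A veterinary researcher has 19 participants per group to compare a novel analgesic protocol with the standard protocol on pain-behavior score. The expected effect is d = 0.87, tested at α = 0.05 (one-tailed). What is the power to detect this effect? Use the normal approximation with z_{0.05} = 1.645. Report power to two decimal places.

For two equal groups, power = Φ(d·√(n/2) − z_{α}).
d·√(n/2) = 0.87 × √(19/2) = 0.87 × 3.082 = 2.682.
z_β = 2.682 − 1.645 = 1.037.
Power = Φ(1.037) = 0.850.

power ≈ 0.85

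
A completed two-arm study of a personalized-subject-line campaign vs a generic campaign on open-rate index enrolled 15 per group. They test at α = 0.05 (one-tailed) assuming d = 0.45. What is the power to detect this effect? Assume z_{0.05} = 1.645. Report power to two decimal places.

power ≈ 0.34

For two equal groups, power = Φ(d·√(n/2) − z_{α}).
d·√(n/2) = 0.45 × √(15/2) = 0.45 × 2.739 = 1.232.
z_β = 1.232 − 1.645 = -0.413.
Power = Φ(-0.413) = 0.340.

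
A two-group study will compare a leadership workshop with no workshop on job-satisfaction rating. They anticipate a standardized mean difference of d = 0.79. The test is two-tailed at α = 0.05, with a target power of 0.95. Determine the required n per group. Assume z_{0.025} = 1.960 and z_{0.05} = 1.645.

n = 42 per group

For two independent groups with equal n: n = 2·((z_{α/2} + z_β) / d)².
z_{α/2} + z_β = 1.960 + 1.645 = 3.605.
n = 2 × (3.605 / 0.79)² = 2 × 4.563² = 2 × 20.82 = 41.6.
Round up to the next whole participant.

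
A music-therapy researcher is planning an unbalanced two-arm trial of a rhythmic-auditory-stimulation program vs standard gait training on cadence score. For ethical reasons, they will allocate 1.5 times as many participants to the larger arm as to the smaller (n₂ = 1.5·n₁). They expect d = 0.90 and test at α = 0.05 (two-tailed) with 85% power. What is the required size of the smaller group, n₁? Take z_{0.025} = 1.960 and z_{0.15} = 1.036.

With allocation ratio k = n₂/n₁ = 1.5, Var(x̄₁−x̄₂) = σ²(1/n₁ + 1/(k·n₁)) = σ²·(k+1)/(k·n₁).
So n₁ = (1 + 1/k)·((z_{α/2} + z_β)/d)² = 1.667 × (2.996/0.90)².
n₁ = 1.667 × 11.08 = 18.5.
Round up: n₁ = 19, giving n₂ = ⌈1.5 × 19⌉ = ⌈28.5⌉ = 29.

n₁ = 19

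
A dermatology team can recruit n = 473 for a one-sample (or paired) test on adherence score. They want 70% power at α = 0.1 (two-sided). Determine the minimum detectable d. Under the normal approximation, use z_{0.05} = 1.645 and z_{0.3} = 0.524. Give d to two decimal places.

d_min ≈ 0.10

For a single sample (or paired design) of n = 473: d_min = (z_{α/2} + z_β)/√n.
z-sum = 1.645 + 0.524 = 2.169.
d_min = 2.169 / √473 = 2.169 / 21.749 = 0.100.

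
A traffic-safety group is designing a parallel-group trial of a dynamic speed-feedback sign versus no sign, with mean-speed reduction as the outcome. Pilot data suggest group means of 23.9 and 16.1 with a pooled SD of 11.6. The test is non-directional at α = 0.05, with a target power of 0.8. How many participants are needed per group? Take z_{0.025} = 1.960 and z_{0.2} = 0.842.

n = 35 per group

Cohen's d = |M₁ − M₂| / SD_pooled = |23.9 − 16.1| / 11.6 = 7.8 / 11.6 = 0.672.
For two independent groups with equal n: n = 2·((z_{α/2} + z_β) / d)².
z_{α/2} + z_β = 1.960 + 0.842 = 2.802.
n = 2 × (2.802 / 0.672)² = 2 × 4.170² = 2 × 17.39 = 34.8.
Round up to the next whole participant.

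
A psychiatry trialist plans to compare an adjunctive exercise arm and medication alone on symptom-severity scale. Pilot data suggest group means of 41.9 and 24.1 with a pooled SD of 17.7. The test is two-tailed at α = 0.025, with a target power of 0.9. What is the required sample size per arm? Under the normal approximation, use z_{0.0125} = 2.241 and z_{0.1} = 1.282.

Cohen's d = |M₁ − M₂| / SD_pooled = |41.9 − 24.1| / 17.7 = 17.8 / 17.7 = 1.006.
For two independent groups with equal n: n = 2·((z_{α/2} + z_β) / d)².
z_{α/2} + z_β = 2.241 + 1.282 = 3.523.
n = 2 × (3.523 / 1.006)² = 2 × 3.502² = 2 × 12.26 = 24.5.
Round up to the next whole participant.

n = 25 per group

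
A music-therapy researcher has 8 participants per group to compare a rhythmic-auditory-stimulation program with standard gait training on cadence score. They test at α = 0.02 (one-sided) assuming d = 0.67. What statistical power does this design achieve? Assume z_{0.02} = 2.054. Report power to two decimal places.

For two equal groups, power = Φ(d·√(n/2) − z_{α}).
d·√(n/2) = 0.67 × √(8/2) = 0.67 × 2.000 = 1.340.
z_β = 1.340 − 2.054 = -0.714.
Power = Φ(-0.714) = 0.238.

power ≈ 0.24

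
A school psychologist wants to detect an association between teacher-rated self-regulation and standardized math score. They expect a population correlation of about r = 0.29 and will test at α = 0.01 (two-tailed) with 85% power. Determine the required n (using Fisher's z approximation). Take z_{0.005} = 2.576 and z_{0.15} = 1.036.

Fisher's z: C = ½·ln((1+r)/(1−r)) = ½·ln(1.8169) = 0.2986.
n = ((z_{α/2} + z_β)/C)² + 3.
(2.576 + 1.036) / 0.2986 = 3.612 / 0.2986 = 12.096.
n = 12.096² + 3 = 146.32 + 3 = 149.3.
Round up.

n = 150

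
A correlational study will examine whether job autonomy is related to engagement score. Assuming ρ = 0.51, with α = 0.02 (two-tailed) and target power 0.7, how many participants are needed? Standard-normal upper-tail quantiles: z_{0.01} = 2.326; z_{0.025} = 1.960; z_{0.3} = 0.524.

n = 29

Fisher's z: C = ½·ln((1+r)/(1−r)) = ½·ln(3.0816) = 0.5627.
n = ((z_{α/2} + z_β)/C)² + 3.
(2.326 + 0.524) / 0.5627 = 2.850 / 0.5627 = 5.065.
n = 5.065² + 3 = 25.65 + 3 = 28.7.
Round up.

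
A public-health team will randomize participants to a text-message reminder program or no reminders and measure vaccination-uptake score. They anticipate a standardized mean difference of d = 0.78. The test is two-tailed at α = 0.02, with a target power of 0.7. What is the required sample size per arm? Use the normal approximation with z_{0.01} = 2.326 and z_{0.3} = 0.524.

n = 27 per group

For two independent groups with equal n: n = 2·((z_{α/2} + z_β) / d)².
z_{α/2} + z_β = 2.326 + 0.524 = 2.850.
n = 2 × (2.850 / 0.78)² = 2 × 3.654² = 2 × 13.35 = 26.7.
Round up to the next whole participant.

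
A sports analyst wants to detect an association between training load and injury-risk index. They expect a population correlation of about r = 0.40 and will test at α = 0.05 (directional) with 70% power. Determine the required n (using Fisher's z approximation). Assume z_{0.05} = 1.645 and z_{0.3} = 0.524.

Fisher's z: C = ½·ln((1+r)/(1−r)) = ½·ln(2.3333) = 0.4236.
n = ((z_{α} + z_β)/C)² + 3.
(1.645 + 0.524) / 0.4236 = 2.169 / 0.4236 = 5.120.
n = 5.120² + 3 = 26.22 + 3 = 29.2.
Round up.

n = 30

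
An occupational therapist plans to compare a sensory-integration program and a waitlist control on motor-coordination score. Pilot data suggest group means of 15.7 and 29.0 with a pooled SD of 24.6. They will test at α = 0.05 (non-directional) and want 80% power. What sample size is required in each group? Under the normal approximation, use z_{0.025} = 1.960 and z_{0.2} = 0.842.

Cohen's d = |M₁ − M₂| / SD_pooled = |15.7 − 29.0| / 24.6 = 13.3 / 24.6 = 0.541.
For two independent groups with equal n: n = 2·((z_{α/2} + z_β) / d)².
z_{α/2} + z_β = 1.960 + 0.842 = 2.802.
n = 2 × (2.802 / 0.541)² = 2 × 5.179² = 2 × 26.83 = 53.7.
Round up to the next whole participant.

n = 54 per group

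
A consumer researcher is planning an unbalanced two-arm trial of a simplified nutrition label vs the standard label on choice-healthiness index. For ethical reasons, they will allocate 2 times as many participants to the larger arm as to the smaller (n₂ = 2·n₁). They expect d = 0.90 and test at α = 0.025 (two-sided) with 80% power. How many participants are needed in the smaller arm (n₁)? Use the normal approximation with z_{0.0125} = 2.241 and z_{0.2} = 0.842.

n₁ = 18

With allocation ratio k = n₂/n₁ = 2, Var(x̄₁−x̄₂) = σ²(1/n₁ + 1/(k·n₁)) = σ²·(k+1)/(k·n₁).
So n₁ = (1 + 1/k)·((z_{α/2} + z_β)/d)² = 1.500 × (3.083/0.90)².
n₁ = 1.500 × 11.73 = 17.6.
Round up: n₁ = 18, giving n₂ = 2 × 18 = 36.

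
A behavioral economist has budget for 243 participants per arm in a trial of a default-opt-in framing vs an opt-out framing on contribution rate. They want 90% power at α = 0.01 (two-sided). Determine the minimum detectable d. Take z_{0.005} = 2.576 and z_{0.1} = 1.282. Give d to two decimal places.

For two independent groups of n = 243 each: d_min = (z_{α/2} + z_β)·√(2/n).
z-sum = 2.576 + 1.282 = 3.858.
d_min = 3.858 × √(2/243) = 3.858 × 0.0907 = 0.350.

d_min ≈ 0.35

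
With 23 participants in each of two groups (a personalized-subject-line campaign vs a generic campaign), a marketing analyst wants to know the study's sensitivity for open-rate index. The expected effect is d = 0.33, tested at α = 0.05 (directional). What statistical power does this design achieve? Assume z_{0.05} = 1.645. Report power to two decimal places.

power ≈ 0.30

For two equal groups, power = Φ(d·√(n/2) − z_{α}).
d·√(n/2) = 0.33 × √(23/2) = 0.33 × 3.391 = 1.119.
z_β = 1.119 − 1.645 = -0.526.
Power = Φ(-0.526) = 0.299.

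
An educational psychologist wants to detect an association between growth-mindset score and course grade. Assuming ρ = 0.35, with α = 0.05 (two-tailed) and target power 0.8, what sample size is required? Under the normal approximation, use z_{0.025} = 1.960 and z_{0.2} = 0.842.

Fisher's z: C = ½·ln((1+r)/(1−r)) = ½·ln(2.0769) = 0.3654.
n = ((z_{α/2} + z_β)/C)² + 3.
(1.960 + 0.842) / 0.3654 = 2.802 / 0.3654 = 7.668.
n = 7.668² + 3 = 58.80 + 3 = 61.8.
Round up.

n = 62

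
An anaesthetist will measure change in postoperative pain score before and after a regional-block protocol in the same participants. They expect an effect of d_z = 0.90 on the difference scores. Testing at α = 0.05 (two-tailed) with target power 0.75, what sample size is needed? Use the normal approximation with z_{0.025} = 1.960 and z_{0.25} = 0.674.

For a paired (one-sample on differences) test: n = ((z_{α/2} + z_β) / d)².
z_{α/2} + z_β = 1.960 + 0.674 = 2.634.
n = (2.634 / 0.90)² = 2.927² = 8.57.
Round up.

n = 9 pairs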